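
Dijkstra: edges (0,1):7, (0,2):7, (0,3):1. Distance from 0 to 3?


Dijkstra from 0:
Distances: {0: 0, 1: 7, 2: 7, 3: 1}
Shortest distance to 3 = 1, path = [0, 3]


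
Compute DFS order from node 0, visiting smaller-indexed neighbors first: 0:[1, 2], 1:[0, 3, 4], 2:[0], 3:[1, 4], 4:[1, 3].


DFS stack-based: start with [0]
Visit order: [0, 1, 3, 4, 2]


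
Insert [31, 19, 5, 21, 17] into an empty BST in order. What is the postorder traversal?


Root = 31; build tree by BST insertion.
Postorder traversal: [17, 5, 21, 19, 31]


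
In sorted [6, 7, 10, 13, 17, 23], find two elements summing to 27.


Two pointers: lo=0, hi=5
Found pair: (10, 17) summing to 27


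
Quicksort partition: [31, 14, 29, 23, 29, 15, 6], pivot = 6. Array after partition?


Elements <= 6 go left of pivot.
Result: [6, 14, 29, 23, 29, 15, 31], pivot at index 0


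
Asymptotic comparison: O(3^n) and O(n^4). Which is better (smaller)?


quartic grows slower than exponential (base 3)
O(n^4) is asymptotically smaller; O(3^n) grows faster


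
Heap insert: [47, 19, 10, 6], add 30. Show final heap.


Append 30: [47, 19, 10, 6, 30]
Bubble up: swap idx 4(30) with idx 1(19)
Result: [47, 30, 10, 6, 19]


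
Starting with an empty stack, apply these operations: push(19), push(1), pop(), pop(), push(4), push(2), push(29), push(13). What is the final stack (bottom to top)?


push(19) -> [19]
push(1) -> [19, 1]
pop() returns 1 -> [19]
pop() returns 19 -> []
push(4) -> [4]
push(2) -> [4, 2]
push(29) -> [4, 2, 29]
push(13) -> [4, 2, 29, 13]
Final stack (bottom to top): [4, 2, 29, 13]


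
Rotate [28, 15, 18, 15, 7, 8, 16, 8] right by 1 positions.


Right rotate by 1: [8, 28, 15, 18, 15, 7, 8, 16]


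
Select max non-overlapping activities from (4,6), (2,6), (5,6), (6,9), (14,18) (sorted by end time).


Greedy: pick earliest-ending, then skip overlaps.
Selected (3 activities): [(4, 6), (6, 9), (14, 18)]


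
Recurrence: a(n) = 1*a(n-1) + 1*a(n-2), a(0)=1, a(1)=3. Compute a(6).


Build bottom-up:
...a(4)=11, a(5)=18, a(6)=1*18+1*11=29


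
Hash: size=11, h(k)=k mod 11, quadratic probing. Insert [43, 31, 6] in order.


Insertions: 43->slot 10; 31->slot 9; 6->slot 6
Table: [None, None, None, None, None, None, 6, None, None, 31, 43]


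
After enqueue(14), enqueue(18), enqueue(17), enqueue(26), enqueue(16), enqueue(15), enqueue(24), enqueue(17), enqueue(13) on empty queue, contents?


enqueue(14) -> [14]
enqueue(18) -> [14, 18]
enqueue(17) -> [14, 18, 17]
enqueue(26) -> [14, 18, 17, 26]
enqueue(16) -> [14, 18, 17, 26, 16]
enqueue(15) -> [14, 18, 17, 26, 16, 15]
enqueue(24) -> [14, 18, 17, 26, 16, 15, 24]
enqueue(17) -> [14, 18, 17, 26, 16, 15, 24, 17]
enqueue(13) -> [14, 18, 17, 26, 16, 15, 24, 17, 13]
Final queue (front to back): [14, 18, 17, 26, 16, 15, 24, 17, 13]


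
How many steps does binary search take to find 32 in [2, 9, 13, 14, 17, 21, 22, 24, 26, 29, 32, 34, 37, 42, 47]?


Search for 32:
[0,14] mid=7 arr[7]=24
[8,14] mid=11 arr[11]=34
[8,10] mid=9 arr[9]=29
[10,10] mid=10 arr[10]=32
Total: 4 comparisons


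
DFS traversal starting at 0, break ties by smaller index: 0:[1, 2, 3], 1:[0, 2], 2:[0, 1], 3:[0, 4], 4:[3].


DFS stack-based: start with [0]
Visit order: [0, 1, 2, 3, 4]


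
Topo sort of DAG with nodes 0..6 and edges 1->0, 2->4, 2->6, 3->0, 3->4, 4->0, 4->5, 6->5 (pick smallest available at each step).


Kahn's algorithm, process smallest node first
Order: [1, 2, 3, 4, 0, 6, 5]


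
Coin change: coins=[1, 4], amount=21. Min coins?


dp[0]=0; dp[i]=1+min(dp[i-c] for c in coins)
...dp[16]=4, dp[17]=5, dp[18]=6, dp[19]=7, dp[20]=5, dp[21]=6
Minimum coins for 21 = 6


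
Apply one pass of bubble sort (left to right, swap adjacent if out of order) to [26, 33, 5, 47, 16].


After one pass: [26, 5, 33, 16, 47]


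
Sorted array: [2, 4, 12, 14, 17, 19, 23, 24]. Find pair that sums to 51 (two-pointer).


Two pointers: lo=0, hi=7
No pair sums to 51


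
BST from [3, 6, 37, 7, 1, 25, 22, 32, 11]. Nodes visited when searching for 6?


BST root = 3
Search for 6: compare at each node
Path: [3, 6]


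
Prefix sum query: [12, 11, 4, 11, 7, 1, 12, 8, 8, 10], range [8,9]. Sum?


Prefix sums: [0, 12, 23, 27, 38, 45, 46, 58, 66, 74, 84]
Sum[8..9] = prefix[10] - prefix[8] = 84 - 66 = 18


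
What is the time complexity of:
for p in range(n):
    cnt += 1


Per nesting level: O(n) = O(n)
Complexity: O(n)


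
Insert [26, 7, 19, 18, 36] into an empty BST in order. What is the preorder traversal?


Root = 26; build tree by BST insertion.
Preorder traversal: [26, 7, 19, 18, 36]


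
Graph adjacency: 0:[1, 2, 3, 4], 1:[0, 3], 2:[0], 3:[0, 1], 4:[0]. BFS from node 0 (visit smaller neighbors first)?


BFS queue: start with [0]
Visit order: [0, 1, 2, 3, 4]


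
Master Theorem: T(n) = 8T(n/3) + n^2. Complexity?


a=8, b=3, c=2. log_3(8)=1.893 < c=2. Case 3: O(n^c) = O(n^2)
Complexity: O(n^2)


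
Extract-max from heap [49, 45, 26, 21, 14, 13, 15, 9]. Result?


Max = 49
Replace root with last, heapify down
Resulting heap: [45, 21, 26, 9, 14, 13, 15]


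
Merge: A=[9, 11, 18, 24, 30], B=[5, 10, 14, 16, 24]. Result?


Compare heads, take smaller each step.
Merged: [5, 9, 10, 11, 14, 16, 18, 24, 24, 30]


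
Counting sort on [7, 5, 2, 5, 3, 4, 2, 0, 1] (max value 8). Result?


Count array: [1, 1, 2, 1, 1, 2, 0, 1, 0]
Reconstruct: [0, 1, 2, 2, 3, 4, 5, 5, 7]


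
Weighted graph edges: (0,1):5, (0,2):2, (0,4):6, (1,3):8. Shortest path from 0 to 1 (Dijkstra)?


Dijkstra from 0:
Distances: {0: 0, 1: 5, 2: 2, 3: 13, 4: 6}
Shortest distance to 1 = 5, path = [0, 1]


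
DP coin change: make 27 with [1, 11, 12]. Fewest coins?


dp[0]=0; dp[i]=1+min(dp[i-c] for c in coins)
...dp[22]=2, dp[23]=2, dp[24]=2, dp[25]=3, dp[26]=4, dp[27]=5
Minimum coins for 27 = 5


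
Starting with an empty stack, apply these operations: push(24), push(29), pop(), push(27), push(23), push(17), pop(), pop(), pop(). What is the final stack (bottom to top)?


push(24) -> [24]
push(29) -> [24, 29]
pop() returns 29 -> [24]
push(27) -> [24, 27]
push(23) -> [24, 27, 23]
push(17) -> [24, 27, 23, 17]
pop() returns 17 -> [24, 27, 23]
pop() returns 23 -> [24, 27]
pop() returns 27 -> [24]
Final stack (bottom to top): [24]


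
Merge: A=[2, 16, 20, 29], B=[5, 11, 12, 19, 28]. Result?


Compare heads, take smaller each step.
Merged: [2, 5, 11, 12, 16, 19, 20, 28, 29]


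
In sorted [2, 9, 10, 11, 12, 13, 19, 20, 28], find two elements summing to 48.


Two pointers: lo=0, hi=8
Found pair: (20, 28) summing to 48


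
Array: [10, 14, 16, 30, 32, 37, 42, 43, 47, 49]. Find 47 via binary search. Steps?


Search for 47:
[0,9] mid=4 arr[4]=32
[5,9] mid=7 arr[7]=43
[8,9] mid=8 arr[8]=47
Total: 3 comparisons


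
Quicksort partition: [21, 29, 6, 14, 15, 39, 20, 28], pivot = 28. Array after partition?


Elements <= 28 go left of pivot.
Result: [21, 6, 14, 15, 20, 28, 29, 39], pivot at index 5


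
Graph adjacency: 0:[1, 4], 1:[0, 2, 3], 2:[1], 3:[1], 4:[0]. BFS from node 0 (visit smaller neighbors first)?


BFS queue: start with [0]
Visit order: [0, 1, 4, 2, 3]


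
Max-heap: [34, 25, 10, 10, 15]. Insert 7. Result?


Append 7: [34, 25, 10, 10, 15, 7]
Bubble up: no swaps needed
Result: [34, 25, 10, 10, 15, 7]


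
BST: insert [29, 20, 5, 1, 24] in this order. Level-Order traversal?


Root = 29; build tree by BST insertion.
Level-Order traversal: [29, 20, 5, 24, 1]


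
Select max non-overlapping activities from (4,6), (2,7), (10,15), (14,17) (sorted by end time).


Greedy: pick earliest-ending, then skip overlaps.
Selected (2 activities): [(4, 6), (10, 15)]


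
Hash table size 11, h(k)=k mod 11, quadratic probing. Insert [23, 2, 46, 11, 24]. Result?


Insertions: 23->slot 1; 2->slot 2; 46->slot 3; 11->slot 0; 24->slot 6
Table: [11, 23, 2, 46, None, None, 24, None, None, None, None]


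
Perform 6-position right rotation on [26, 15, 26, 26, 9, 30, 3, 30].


Right rotate by 6: [26, 26, 9, 30, 3, 30, 26, 15]


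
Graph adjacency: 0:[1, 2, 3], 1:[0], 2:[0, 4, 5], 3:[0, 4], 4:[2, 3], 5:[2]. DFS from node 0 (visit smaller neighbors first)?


DFS stack-based: start with [0]
Visit order: [0, 1, 2, 4, 3, 5]


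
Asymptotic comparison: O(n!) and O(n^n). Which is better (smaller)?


factorial grows slower than n^n
O(n!) is asymptotically smaller; O(n^n) grows faster


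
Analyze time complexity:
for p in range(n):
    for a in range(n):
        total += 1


Per nesting level: O(n) * O(n) = O(n^2)
Complexity: O(n^2)


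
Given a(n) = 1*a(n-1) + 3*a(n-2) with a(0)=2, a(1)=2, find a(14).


Build bottom-up:
...a(12)=28418, a(13)=65378, a(14)=1*65378+3*28418=150632


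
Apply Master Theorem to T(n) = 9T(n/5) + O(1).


a=9, b=5, c=0. log_5(9)=1.365 > c=0. Case 1: O(n^log_b(a)) = O(n^1.365)
Complexity: O(n^1.365)


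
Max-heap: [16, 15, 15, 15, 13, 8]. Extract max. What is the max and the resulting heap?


Max = 16
Replace root with last, heapify down
Resulting heap: [15, 15, 15, 8, 13]


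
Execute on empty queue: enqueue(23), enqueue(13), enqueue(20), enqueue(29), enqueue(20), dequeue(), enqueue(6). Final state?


enqueue(23) -> [23]
enqueue(13) -> [23, 13]
enqueue(20) -> [23, 13, 20]
enqueue(29) -> [23, 13, 20, 29]
enqueue(20) -> [23, 13, 20, 29, 20]
dequeue() returns 23 -> [13, 20, 29, 20]
enqueue(6) -> [13, 20, 29, 20, 6]
Final queue (front to back): [13, 20, 29, 20, 6]


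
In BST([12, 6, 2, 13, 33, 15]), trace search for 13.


BST root = 12
Search for 13: compare at each node
Path: [12, 13]


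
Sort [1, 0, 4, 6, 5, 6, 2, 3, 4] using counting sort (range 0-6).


Count array: [1, 1, 1, 1, 2, 1, 2]
Reconstruct: [0, 1, 2, 3, 4, 4, 5, 6, 6]


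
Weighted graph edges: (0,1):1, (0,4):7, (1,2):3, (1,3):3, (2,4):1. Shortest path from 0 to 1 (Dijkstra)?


Dijkstra from 0:
Distances: {0: 0, 1: 1, 2: 4, 3: 4, 4: 5}
Shortest distance to 1 = 1, path = [0, 1]


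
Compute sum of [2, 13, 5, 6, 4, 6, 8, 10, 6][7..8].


Prefix sums: [0, 2, 15, 20, 26, 30, 36, 44, 54, 60]
Sum[7..8] = prefix[9] - prefix[7] = 60 - 44 = 16


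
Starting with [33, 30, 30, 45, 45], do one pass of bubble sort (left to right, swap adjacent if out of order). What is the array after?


After one pass: [30, 30, 33, 45, 45]


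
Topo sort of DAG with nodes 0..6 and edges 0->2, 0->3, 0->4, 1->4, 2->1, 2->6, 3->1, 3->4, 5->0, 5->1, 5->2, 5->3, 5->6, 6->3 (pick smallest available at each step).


Kahn's algorithm, process smallest node first
Order: [5, 0, 2, 6, 3, 1, 4]


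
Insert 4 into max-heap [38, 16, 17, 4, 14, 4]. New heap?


Append 4: [38, 16, 17, 4, 14, 4, 4]
Bubble up: no swaps needed
Result: [38, 16, 17, 4, 14, 4, 4]


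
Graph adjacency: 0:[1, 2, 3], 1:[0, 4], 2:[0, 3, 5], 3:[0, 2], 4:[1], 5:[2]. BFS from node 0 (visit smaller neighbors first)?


BFS queue: start with [0]
Visit order: [0, 1, 2, 3, 4, 5]


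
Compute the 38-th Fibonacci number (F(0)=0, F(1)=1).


F(n)=F(n-1)+F(n-2)
...F(36)=14930352, F(37)=24157817, F(38)=39088169


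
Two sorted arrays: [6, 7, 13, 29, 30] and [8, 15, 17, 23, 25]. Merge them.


Compare heads, take smaller each step.
Merged: [6, 7, 8, 13, 15, 17, 23, 25, 29, 30]


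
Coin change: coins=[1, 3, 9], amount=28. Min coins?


dp[0]=0; dp[i]=1+min(dp[i-c] for c in coins)
...dp[23]=5, dp[24]=4, dp[25]=5, dp[26]=6, dp[27]=3, dp[28]=4
Minimum coins for 28 = 4


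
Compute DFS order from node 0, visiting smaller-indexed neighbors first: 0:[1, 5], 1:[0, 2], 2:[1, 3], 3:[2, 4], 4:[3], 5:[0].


DFS stack-based: start with [0]
Visit order: [0, 1, 2, 3, 4, 5]


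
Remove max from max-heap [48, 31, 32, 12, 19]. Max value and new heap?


Max = 48
Replace root with last, heapify down
Resulting heap: [32, 31, 19, 12]


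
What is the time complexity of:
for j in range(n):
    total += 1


Per nesting level: O(n) = O(n)
Complexity: O(n)


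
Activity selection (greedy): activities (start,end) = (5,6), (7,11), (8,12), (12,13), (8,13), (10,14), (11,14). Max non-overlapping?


Greedy: pick earliest-ending, then skip overlaps.
Selected (3 activities): [(5, 6), (7, 11), (12, 13)]


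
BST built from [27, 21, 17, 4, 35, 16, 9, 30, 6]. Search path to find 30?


BST root = 27
Search for 30: compare at each node
Path: [27, 35, 30]


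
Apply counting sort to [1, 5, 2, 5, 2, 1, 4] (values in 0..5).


Count array: [0, 2, 2, 0, 1, 2]
Reconstruct: [1, 1, 2, 2, 4, 5, 5]


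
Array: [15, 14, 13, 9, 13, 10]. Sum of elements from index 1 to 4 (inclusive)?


Prefix sums: [0, 15, 29, 42, 51, 64, 74]
Sum[1..4] = prefix[5] - prefix[1] = 64 - 15 = 49


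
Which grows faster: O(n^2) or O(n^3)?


quadratic grows slower than cubic
O(n^2) is asymptotically smaller; O(n^3) grows faster


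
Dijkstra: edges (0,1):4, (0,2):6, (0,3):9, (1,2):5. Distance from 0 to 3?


Dijkstra from 0:
Distances: {0: 0, 1: 4, 2: 6, 3: 9}
Shortest distance to 3 = 9, path = [0, 3]


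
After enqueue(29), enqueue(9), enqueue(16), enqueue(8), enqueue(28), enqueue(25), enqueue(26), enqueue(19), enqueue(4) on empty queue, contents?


enqueue(29) -> [29]
enqueue(9) -> [29, 9]
enqueue(16) -> [29, 9, 16]
enqueue(8) -> [29, 9, 16, 8]
enqueue(28) -> [29, 9, 16, 8, 28]
enqueue(25) -> [29, 9, 16, 8, 28, 25]
enqueue(26) -> [29, 9, 16, 8, 28, 25, 26]
enqueue(19) -> [29, 9, 16, 8, 28, 25, 26, 19]
enqueue(4) -> [29, 9, 16, 8, 28, 25, 26, 19, 4]
Final queue (front to back): [29, 9, 16, 8, 28, 25, 26, 19, 4]


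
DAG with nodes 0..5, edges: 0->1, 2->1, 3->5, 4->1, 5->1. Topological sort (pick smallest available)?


Kahn's algorithm, process smallest node first
Order: [0, 2, 3, 4, 5, 1]


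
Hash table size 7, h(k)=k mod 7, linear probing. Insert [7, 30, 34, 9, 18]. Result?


Insertions: 7->slot 0; 30->slot 2; 34->slot 6; 9->slot 3; 18->slot 4
Table: [7, None, 30, 9, 18, None, 34]


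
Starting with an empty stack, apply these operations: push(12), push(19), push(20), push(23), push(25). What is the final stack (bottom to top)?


push(12) -> [12]
push(19) -> [12, 19]
push(20) -> [12, 19, 20]
push(23) -> [12, 19, 20, 23]
push(25) -> [12, 19, 20, 23, 25]
Final stack (bottom to top): [12, 19, 20, 23, 25]


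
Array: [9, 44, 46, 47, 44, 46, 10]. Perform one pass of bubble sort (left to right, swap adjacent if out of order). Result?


After one pass: [9, 44, 46, 44, 46, 10, 47]


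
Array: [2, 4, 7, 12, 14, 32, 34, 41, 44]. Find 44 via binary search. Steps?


Search for 44:
[0,8] mid=4 arr[4]=14
[5,8] mid=6 arr[6]=34
[7,8] mid=7 arr[7]=41
[8,8] mid=8 arr[8]=44
Total: 4 comparisons


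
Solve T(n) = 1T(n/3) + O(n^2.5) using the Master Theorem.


a=1, b=3, c=2.5. log_3(1)=0 < c=2.5. Case 3: O(n^c) = O(n^2.500)
Complexity: O(n^2.500)


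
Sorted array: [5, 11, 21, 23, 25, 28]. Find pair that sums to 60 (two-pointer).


Two pointers: lo=0, hi=5
No pair sums to 60


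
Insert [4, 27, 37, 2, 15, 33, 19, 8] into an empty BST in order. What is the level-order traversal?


Root = 4; build tree by BST insertion.
Level-Order traversal: [4, 2, 27, 15, 37, 8, 19, 33]


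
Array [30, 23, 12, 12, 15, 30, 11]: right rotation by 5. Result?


Right rotate by 5: [12, 12, 15, 30, 11, 30, 23]


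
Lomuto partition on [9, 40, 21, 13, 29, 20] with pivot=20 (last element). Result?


Elements <= 20 go left of pivot.
Result: [9, 13, 20, 40, 29, 21], pivot at index 2


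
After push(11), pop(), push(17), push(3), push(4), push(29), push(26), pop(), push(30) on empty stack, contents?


push(11) -> [11]
pop() returns 11 -> []
push(17) -> [17]
push(3) -> [17, 3]
push(4) -> [17, 3, 4]
push(29) -> [17, 3, 4, 29]
push(26) -> [17, 3, 4, 29, 26]
pop() returns 26 -> [17, 3, 4, 29]
push(30) -> [17, 3, 4, 29, 30]
Final stack (bottom to top): [17, 3, 4, 29, 30]


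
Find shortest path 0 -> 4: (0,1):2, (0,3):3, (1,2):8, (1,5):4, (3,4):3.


Dijkstra from 0:
Distances: {0: 0, 1: 2, 2: 10, 3: 3, 4: 6, 5: 6}
Shortest distance to 4 = 6, path = [0, 3, 4]


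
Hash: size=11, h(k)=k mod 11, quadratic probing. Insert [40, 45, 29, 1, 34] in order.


Insertions: 40->slot 7; 45->slot 1; 29->slot 8; 1->slot 2; 34->slot 5
Table: [None, 45, 1, None, None, 34, None, 40, 29, None, None]


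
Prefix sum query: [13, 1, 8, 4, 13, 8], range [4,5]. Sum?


Prefix sums: [0, 13, 14, 22, 26, 39, 47]
Sum[4..5] = prefix[6] - prefix[4] = 47 - 26 = 21


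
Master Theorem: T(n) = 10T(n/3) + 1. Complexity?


a=10, b=3, c=0. log_3(10)=2.096 > c=0. Case 1: O(n^log_b(a)) = O(n^2.096)
Complexity: O(n^2.096)


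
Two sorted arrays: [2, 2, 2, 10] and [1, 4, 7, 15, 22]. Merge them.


Compare heads, take smaller each step.
Merged: [1, 2, 2, 2, 4, 7, 10, 15, 22]


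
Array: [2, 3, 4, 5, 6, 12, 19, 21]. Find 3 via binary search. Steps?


Search for 3:
[0,7] mid=3 arr[3]=5
[0,2] mid=1 arr[1]=3
Total: 2 comparisons


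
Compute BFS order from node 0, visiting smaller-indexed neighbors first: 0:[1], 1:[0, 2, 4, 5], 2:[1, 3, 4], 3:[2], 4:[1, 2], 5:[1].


BFS queue: start with [0]
Visit order: [0, 1, 2, 4, 5, 3]


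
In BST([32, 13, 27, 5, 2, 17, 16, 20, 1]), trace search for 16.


BST root = 32
Search for 16: compare at each node
Path: [32, 13, 27, 17, 16]


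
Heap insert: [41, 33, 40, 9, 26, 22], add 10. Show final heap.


Append 10: [41, 33, 40, 9, 26, 22, 10]
Bubble up: no swaps needed
Result: [41, 33, 40, 9, 26, 22, 10]


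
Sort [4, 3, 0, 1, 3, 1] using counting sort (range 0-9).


Count array: [1, 2, 0, 2, 1, 0, 0, 0, 0, 0]
Reconstruct: [0, 1, 1, 3, 3, 4]


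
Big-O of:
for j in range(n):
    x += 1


Per nesting level: O(n) = O(n)
Complexity: O(n)


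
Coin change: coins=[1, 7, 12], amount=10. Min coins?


dp[0]=0; dp[i]=1+min(dp[i-c] for c in coins)
...dp[5]=5, dp[6]=6, dp[7]=1, dp[8]=2, dp[9]=3, dp[10]=4
Minimum coins for 10 = 4


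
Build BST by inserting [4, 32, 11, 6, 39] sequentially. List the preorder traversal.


Root = 4; build tree by BST insertion.
Preorder traversal: [4, 32, 11, 6, 39]


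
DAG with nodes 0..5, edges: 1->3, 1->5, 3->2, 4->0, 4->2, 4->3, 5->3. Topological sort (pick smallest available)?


Kahn's algorithm, process smallest node first
Order: [1, 4, 0, 5, 3, 2]


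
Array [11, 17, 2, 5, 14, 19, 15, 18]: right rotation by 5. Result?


Right rotate by 5: [5, 14, 19, 15, 18, 11, 17, 2]


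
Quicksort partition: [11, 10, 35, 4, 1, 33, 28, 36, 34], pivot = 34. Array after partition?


Elements <= 34 go left of pivot.
Result: [11, 10, 4, 1, 33, 28, 34, 36, 35], pivot at index 6


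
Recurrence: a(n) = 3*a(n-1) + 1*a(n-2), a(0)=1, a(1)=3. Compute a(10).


Build bottom-up:
...a(8)=12970, a(9)=42837, a(10)=3*42837+1*12970=141481


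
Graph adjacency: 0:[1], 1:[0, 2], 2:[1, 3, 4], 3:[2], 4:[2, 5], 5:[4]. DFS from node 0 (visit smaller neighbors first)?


DFS stack-based: start with [0]
Visit order: [0, 1, 2, 3, 4, 5]


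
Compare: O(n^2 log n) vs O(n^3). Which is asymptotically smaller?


n^2 log n grows slower than cubic
O(n^2 log n) is asymptotically smaller; O(n^3) grows faster


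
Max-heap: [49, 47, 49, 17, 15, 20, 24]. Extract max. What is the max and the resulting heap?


Max = 49
Replace root with last, heapify down
Resulting heap: [49, 47, 24, 17, 15, 20]


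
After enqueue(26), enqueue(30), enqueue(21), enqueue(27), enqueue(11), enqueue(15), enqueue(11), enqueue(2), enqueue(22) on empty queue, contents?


enqueue(26) -> [26]
enqueue(30) -> [26, 30]
enqueue(21) -> [26, 30, 21]
enqueue(27) -> [26, 30, 21, 27]
enqueue(11) -> [26, 30, 21, 27, 11]
enqueue(15) -> [26, 30, 21, 27, 11, 15]
enqueue(11) -> [26, 30, 21, 27, 11, 15, 11]
enqueue(2) -> [26, 30, 21, 27, 11, 15, 11, 2]
enqueue(22) -> [26, 30, 21, 27, 11, 15, 11, 2, 22]
Final queue (front to back): [26, 30, 21, 27, 11, 15, 11, 2, 22]


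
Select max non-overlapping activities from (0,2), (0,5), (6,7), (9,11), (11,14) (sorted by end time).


Greedy: pick earliest-ending, then skip overlaps.
Selected (4 activities): [(0, 2), (6, 7), (9, 11), (11, 14)]


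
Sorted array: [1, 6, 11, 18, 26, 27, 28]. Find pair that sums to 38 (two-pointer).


Two pointers: lo=0, hi=6
Found pair: (11, 27) summing to 38


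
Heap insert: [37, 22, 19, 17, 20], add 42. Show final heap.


Append 42: [37, 22, 19, 17, 20, 42]
Bubble up: swap idx 5(42) with idx 2(19); swap idx 2(42) with idx 0(37)
Result: [42, 22, 37, 17, 20, 19]


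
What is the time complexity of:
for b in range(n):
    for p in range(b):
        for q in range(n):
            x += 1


Per nesting level: O(n) * O(n) [triangular over b] * O(n) = O(n^3)
Complexity: O(n^3)


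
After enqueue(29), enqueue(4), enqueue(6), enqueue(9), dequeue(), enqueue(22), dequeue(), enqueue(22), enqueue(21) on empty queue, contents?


enqueue(29) -> [29]
enqueue(4) -> [29, 4]
enqueue(6) -> [29, 4, 6]
enqueue(9) -> [29, 4, 6, 9]
dequeue() returns 29 -> [4, 6, 9]
enqueue(22) -> [4, 6, 9, 22]
dequeue() returns 4 -> [6, 9, 22]
enqueue(22) -> [6, 9, 22, 22]
enqueue(21) -> [6, 9, 22, 22, 21]
Final queue (front to back): [6, 9, 22, 22, 21]


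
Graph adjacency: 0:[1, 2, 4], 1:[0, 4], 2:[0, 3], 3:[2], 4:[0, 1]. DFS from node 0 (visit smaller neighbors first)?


DFS stack-based: start with [0]
Visit order: [0, 1, 4, 2, 3]


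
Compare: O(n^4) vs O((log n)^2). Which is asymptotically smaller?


polylogarithmic grows slower than quartic
O((log n)^2) is asymptotically smaller; O(n^4) grows faster


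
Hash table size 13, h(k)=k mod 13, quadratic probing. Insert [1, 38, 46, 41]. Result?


Insertions: 1->slot 1; 38->slot 12; 46->slot 7; 41->slot 2
Table: [None, 1, 41, None, None, None, None, 46, None, None, None, None, 38]


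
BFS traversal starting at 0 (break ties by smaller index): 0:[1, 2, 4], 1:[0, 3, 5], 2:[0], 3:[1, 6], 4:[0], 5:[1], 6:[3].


BFS queue: start with [0]
Visit order: [0, 1, 2, 4, 3, 5, 6]


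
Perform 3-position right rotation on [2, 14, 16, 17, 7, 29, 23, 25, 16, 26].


Right rotate by 3: [25, 16, 26, 2, 14, 16, 17, 7, 29, 23]


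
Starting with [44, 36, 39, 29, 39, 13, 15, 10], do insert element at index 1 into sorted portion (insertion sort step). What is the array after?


After one pass: [36, 44, 39, 29, 39, 13, 15, 10]


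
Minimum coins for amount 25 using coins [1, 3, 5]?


dp[0]=0; dp[i]=1+min(dp[i-c] for c in coins)
...dp[20]=4, dp[21]=5, dp[22]=6, dp[23]=5, dp[24]=6, dp[25]=5
Minimum coins for 25 = 5


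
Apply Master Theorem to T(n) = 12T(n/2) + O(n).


a=12, b=2, c=1. log_2(12)=3.585 > c=1. Case 1: O(n^log_b(a)) = O(n^3.585)
Complexity: O(n^3.585)


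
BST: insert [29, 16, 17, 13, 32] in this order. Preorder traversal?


Root = 29; build tree by BST insertion.
Preorder traversal: [29, 16, 13, 17, 32]


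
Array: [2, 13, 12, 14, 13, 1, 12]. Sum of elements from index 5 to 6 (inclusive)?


Prefix sums: [0, 2, 15, 27, 41, 54, 55, 67]
Sum[5..6] = prefix[7] - prefix[5] = 67 - 54 = 13


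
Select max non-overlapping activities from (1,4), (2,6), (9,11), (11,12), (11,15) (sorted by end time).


Greedy: pick earliest-ending, then skip overlaps.
Selected (3 activities): [(1, 4), (9, 11), (11, 12)]


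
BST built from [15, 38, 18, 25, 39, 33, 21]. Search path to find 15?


BST root = 15
Search for 15: compare at each node
Path: [15]


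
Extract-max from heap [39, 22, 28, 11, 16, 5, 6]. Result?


Max = 39
Replace root with last, heapify down
Resulting heap: [28, 22, 6, 11, 16, 5]


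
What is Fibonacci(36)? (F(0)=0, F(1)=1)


F(n)=F(n-1)+F(n-2)
...F(34)=5702887, F(35)=9227465, F(36)=14930352


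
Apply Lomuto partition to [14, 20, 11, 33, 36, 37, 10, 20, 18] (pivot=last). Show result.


Elements <= 18 go left of pivot.
Result: [14, 11, 10, 18, 36, 37, 20, 20, 33], pivot at index 3


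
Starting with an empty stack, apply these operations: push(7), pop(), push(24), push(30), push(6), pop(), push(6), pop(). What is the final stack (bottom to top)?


push(7) -> [7]
pop() returns 7 -> []
push(24) -> [24]
push(30) -> [24, 30]
push(6) -> [24, 30, 6]
pop() returns 6 -> [24, 30]
push(6) -> [24, 30, 6]
pop() returns 6 -> [24, 30]
Final stack (bottom to top): [24, 30]


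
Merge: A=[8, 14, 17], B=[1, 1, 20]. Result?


Compare heads, take smaller each step.
Merged: [1, 1, 8, 14, 17, 20]


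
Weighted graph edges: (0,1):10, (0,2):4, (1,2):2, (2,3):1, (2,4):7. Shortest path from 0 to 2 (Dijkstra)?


Dijkstra from 0:
Distances: {0: 0, 1: 6, 2: 4, 3: 5, 4: 11}
Shortest distance to 2 = 4, path = [0, 2]


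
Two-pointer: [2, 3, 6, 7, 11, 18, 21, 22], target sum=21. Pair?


Two pointers: lo=0, hi=7
Found pair: (3, 18) summing to 21


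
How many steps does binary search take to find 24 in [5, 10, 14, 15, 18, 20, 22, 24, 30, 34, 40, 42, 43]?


Search for 24:
[0,12] mid=6 arr[6]=22
[7,12] mid=9 arr[9]=34
[7,8] mid=7 arr[7]=24
Total: 3 comparisons


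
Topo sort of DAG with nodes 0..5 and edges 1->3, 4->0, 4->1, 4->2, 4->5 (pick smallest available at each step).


Kahn's algorithm, process smallest node first
Order: [4, 0, 1, 2, 3, 5]


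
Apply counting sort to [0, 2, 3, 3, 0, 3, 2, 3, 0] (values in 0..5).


Count array: [3, 0, 2, 4, 0, 0]
Reconstruct: [0, 0, 0, 2, 2, 3, 3, 3, 3]


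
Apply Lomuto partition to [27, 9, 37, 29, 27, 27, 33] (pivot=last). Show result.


Elements <= 33 go left of pivot.
Result: [27, 9, 29, 27, 27, 33, 37], pivot at index 5


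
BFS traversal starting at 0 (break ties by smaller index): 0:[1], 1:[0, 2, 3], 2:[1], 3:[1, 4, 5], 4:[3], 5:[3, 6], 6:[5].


BFS queue: start with [0]
Visit order: [0, 1, 2, 3, 4, 5, 6]


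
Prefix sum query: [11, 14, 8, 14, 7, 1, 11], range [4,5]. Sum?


Prefix sums: [0, 11, 25, 33, 47, 54, 55, 66]
Sum[4..5] = prefix[6] - prefix[4] = 55 - 47 = 8


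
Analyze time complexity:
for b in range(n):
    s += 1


Per nesting level: O(n) = O(n)
Complexity: O(n)


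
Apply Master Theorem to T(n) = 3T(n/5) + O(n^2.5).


a=3, b=5, c=2.5. log_5(3)=0.683 < c=2.5. Case 3: O(n^c) = O(n^2.500)
Complexity: O(n^2.500)


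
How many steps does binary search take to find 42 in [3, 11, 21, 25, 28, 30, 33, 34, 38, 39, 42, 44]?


Search for 42:
[0,11] mid=5 arr[5]=30
[6,11] mid=8 arr[8]=38
[9,11] mid=10 arr[10]=42
Total: 3 comparisons


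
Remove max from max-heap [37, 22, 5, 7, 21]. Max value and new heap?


Max = 37
Replace root with last, heapify down
Resulting heap: [22, 21, 5, 7]


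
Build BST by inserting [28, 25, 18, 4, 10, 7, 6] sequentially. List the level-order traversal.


Root = 28; build tree by BST insertion.
Level-Order traversal: [28, 25, 18, 4, 10, 7, 6]


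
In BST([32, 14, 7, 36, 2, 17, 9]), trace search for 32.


BST root = 32
Search for 32: compare at each node
Path: [32]


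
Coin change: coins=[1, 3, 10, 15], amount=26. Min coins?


dp[0]=0; dp[i]=1+min(dp[i-c] for c in coins)
...dp[21]=3, dp[22]=4, dp[23]=3, dp[24]=4, dp[25]=2, dp[26]=3
Minimum coins for 26 = 3


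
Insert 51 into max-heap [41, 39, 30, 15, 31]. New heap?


Append 51: [41, 39, 30, 15, 31, 51]
Bubble up: swap idx 5(51) with idx 2(30); swap idx 2(51) with idx 0(41)
Result: [51, 39, 41, 15, 31, 30]


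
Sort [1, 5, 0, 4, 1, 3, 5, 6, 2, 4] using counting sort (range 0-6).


Count array: [1, 2, 1, 1, 2, 2, 1]
Reconstruct: [0, 1, 1, 2, 3, 4, 4, 5, 5, 6]


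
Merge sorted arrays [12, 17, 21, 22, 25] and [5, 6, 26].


Compare heads, take smaller each step.
Merged: [5, 6, 12, 17, 21, 22, 25, 26]


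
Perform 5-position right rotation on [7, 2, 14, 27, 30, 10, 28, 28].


Right rotate by 5: [27, 30, 10, 28, 28, 7, 2, 14]


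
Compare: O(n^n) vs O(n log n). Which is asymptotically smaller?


linearithmic grows slower than n^n
O(n log n) is asymptotically smaller; O(n^n) grows faster


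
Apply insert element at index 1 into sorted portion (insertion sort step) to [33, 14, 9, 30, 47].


After one pass: [14, 33, 9, 30, 47]


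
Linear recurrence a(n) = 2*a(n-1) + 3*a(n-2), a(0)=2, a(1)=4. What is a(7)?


Build bottom-up:
...a(5)=364, a(6)=1094, a(7)=2*1094+3*364=3280


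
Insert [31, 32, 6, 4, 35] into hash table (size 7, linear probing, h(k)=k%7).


Insertions: 31->slot 3; 32->slot 4; 6->slot 6; 4->slot 5; 35->slot 0
Table: [35, None, None, 31, 32, 4, 6]


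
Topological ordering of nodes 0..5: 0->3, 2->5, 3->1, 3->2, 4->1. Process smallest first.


Kahn's algorithm, process smallest node first
Order: [0, 3, 2, 4, 1, 5]


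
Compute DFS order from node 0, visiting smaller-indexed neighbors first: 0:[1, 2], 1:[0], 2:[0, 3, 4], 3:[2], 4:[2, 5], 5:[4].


DFS stack-based: start with [0]
Visit order: [0, 1, 2, 3, 4, 5]


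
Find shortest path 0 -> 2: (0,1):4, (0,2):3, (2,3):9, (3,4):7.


Dijkstra from 0:
Distances: {0: 0, 1: 4, 2: 3, 3: 12, 4: 19}
Shortest distance to 2 = 3, path = [0, 2]


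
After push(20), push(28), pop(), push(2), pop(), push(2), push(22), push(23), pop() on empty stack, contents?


push(20) -> [20]
push(28) -> [20, 28]
pop() returns 28 -> [20]
push(2) -> [20, 2]
pop() returns 2 -> [20]
push(2) -> [20, 2]
push(22) -> [20, 2, 22]
push(23) -> [20, 2, 22, 23]
pop() returns 23 -> [20, 2, 22]
Final stack (bottom to top): [20, 2, 22]


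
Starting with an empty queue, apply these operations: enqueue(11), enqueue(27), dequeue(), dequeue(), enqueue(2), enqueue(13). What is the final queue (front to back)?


enqueue(11) -> [11]
enqueue(27) -> [11, 27]
dequeue() returns 11 -> [27]
dequeue() returns 27 -> []
enqueue(2) -> [2]
enqueue(13) -> [2, 13]
Final queue (front to back): [2, 13]


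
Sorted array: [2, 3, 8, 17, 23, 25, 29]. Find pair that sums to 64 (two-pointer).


Two pointers: lo=0, hi=6
No pair sums to 64


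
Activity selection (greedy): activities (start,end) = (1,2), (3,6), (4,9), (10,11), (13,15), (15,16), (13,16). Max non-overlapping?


Greedy: pick earliest-ending, then skip overlaps.
Selected (5 activities): [(1, 2), (3, 6), (10, 11), (13, 15), (15, 16)]


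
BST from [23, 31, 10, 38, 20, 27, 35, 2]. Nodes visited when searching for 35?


BST root = 23
Search for 35: compare at each node
Path: [23, 31, 38, 35]


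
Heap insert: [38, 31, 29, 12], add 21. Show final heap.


Append 21: [38, 31, 29, 12, 21]
Bubble up: no swaps needed
Result: [38, 31, 29, 12, 21]


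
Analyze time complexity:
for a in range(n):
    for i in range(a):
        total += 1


Per nesting level: O(n) * O(n) [triangular over a] = O(n^2)
Complexity: O(n^2)


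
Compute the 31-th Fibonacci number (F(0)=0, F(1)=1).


F(n)=F(n-1)+F(n-2)
...F(29)=514229, F(30)=832040, F(31)=1346269


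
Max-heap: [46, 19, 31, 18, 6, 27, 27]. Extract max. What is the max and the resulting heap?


Max = 46
Replace root with last, heapify down
Resulting heap: [31, 19, 27, 18, 6, 27]


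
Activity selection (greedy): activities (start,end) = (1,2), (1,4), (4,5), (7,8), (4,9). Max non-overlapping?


Greedy: pick earliest-ending, then skip overlaps.
Selected (3 activities): [(1, 2), (4, 5), (7, 8)]


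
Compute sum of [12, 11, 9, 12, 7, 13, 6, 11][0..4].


Prefix sums: [0, 12, 23, 32, 44, 51, 64, 70, 81]
Sum[0..4] = prefix[5] - prefix[0] = 51 - 0 = 51


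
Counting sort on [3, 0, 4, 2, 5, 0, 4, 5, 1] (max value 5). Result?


Count array: [2, 1, 1, 1, 2, 2]
Reconstruct: [0, 0, 1, 2, 3, 4, 4, 5, 5]


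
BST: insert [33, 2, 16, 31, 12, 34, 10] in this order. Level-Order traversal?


Root = 33; build tree by BST insertion.
Level-Order traversal: [33, 2, 34, 16, 12, 31, 10]


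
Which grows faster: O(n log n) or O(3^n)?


linearithmic grows slower than exponential (base 3)
O(n log n) is asymptotically smaller; O(3^n) grows faster


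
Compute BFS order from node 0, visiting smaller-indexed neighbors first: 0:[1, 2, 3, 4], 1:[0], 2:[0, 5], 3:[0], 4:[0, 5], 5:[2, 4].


BFS queue: start with [0]
Visit order: [0, 1, 2, 3, 4, 5]


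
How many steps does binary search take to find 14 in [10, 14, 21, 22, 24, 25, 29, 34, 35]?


Search for 14:
[0,8] mid=4 arr[4]=24
[0,3] mid=1 arr[1]=14
Total: 2 comparisons


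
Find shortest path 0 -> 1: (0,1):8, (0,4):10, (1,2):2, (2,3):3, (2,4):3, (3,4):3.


Dijkstra from 0:
Distances: {0: 0, 1: 8, 2: 10, 3: 13, 4: 10}
Shortest distance to 1 = 8, path = [0, 1]


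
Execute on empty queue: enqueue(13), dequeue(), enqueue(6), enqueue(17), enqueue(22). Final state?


enqueue(13) -> [13]
dequeue() returns 13 -> []
enqueue(6) -> [6]
enqueue(17) -> [6, 17]
enqueue(22) -> [6, 17, 22]
Final queue (front to back): [6, 17, 22]


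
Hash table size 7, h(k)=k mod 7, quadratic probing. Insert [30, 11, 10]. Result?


Insertions: 30->slot 2; 11->slot 4; 10->slot 3
Table: [None, None, 30, 10, 11, None, None]


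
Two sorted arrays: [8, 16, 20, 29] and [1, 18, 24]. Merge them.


Compare heads, take smaller each step.
Merged: [1, 8, 16, 18, 20, 24, 29]


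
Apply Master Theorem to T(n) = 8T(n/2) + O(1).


a=8, b=2, c=0. log_2(8)=3 > c=0. Case 1: O(n^log_b(a)) = O(n^3)
Complexity: O(n^3)


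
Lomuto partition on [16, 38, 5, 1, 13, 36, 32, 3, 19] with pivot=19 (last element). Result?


Elements <= 19 go left of pivot.
Result: [16, 5, 1, 13, 3, 19, 32, 38, 36], pivot at index 5


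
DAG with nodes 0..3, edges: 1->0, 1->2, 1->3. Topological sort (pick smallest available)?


Kahn's algorithm, process smallest node first
Order: [1, 0, 2, 3]


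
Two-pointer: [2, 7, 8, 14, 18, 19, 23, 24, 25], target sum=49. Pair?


Two pointers: lo=0, hi=8
Found pair: (24, 25) summing to 49


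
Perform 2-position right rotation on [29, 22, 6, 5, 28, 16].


Right rotate by 2: [28, 16, 29, 22, 6, 5]


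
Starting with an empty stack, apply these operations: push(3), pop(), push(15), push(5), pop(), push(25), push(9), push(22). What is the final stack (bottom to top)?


push(3) -> [3]
pop() returns 3 -> []
push(15) -> [15]
push(5) -> [15, 5]
pop() returns 5 -> [15]
push(25) -> [15, 25]
push(9) -> [15, 25, 9]
push(22) -> [15, 25, 9, 22]
Final stack (bottom to top): [15, 25, 9, 22]


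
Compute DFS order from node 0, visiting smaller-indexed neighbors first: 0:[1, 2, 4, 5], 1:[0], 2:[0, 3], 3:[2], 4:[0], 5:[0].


DFS stack-based: start with [0]
Visit order: [0, 1, 2, 3, 4, 5]


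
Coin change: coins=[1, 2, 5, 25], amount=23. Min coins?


dp[0]=0; dp[i]=1+min(dp[i-c] for c in coins)
...dp[18]=5, dp[19]=5, dp[20]=4, dp[21]=5, dp[22]=5, dp[23]=6
Minimum coins for 23 = 6


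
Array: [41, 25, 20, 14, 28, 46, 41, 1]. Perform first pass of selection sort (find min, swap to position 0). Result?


After one pass: [1, 25, 20, 14, 28, 46, 41, 41]


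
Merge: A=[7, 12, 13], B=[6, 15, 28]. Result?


Compare heads, take smaller each step.
Merged: [6, 7, 12, 13, 15, 28]


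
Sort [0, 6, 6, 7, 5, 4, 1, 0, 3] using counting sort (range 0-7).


Count array: [2, 1, 0, 1, 1, 1, 2, 1]
Reconstruct: [0, 0, 1, 3, 4, 5, 6, 6, 7]


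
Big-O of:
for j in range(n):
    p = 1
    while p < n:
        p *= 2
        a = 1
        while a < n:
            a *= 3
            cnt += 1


Per nesting level: O(n) * O(log n) * O(log n) = O(n (log n)^2)
Complexity: O(n (log n)^2)


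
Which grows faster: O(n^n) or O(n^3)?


cubic grows slower than n^n
O(n^3) is asymptotically smaller; O(n^n) grows faster


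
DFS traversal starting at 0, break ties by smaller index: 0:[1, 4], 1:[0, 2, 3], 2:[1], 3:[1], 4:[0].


DFS stack-based: start with [0]
Visit order: [0, 1, 2, 3, 4]


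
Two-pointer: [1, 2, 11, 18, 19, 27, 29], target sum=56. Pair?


Two pointers: lo=0, hi=6
Found pair: (27, 29) summing to 56


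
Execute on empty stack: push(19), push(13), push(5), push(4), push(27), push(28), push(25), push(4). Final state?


push(19) -> [19]
push(13) -> [19, 13]
push(5) -> [19, 13, 5]
push(4) -> [19, 13, 5, 4]
push(27) -> [19, 13, 5, 4, 27]
push(28) -> [19, 13, 5, 4, 27, 28]
push(25) -> [19, 13, 5, 4, 27, 28, 25]
push(4) -> [19, 13, 5, 4, 27, 28, 25, 4]
Final stack (bottom to top): [19, 13, 5, 4, 27, 28, 25, 4]


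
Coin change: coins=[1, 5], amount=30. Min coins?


dp[0]=0; dp[i]=1+min(dp[i-c] for c in coins)
...dp[25]=5, dp[26]=6, dp[27]=7, dp[28]=8, dp[29]=9, dp[30]=6
Minimum coins for 30 = 6


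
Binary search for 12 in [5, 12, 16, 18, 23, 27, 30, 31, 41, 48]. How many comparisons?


Search for 12:
[0,9] mid=4 arr[4]=23
[0,3] mid=1 arr[1]=12
Total: 2 comparisons


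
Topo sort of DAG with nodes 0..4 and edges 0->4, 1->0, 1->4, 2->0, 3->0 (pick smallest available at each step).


Kahn's algorithm, process smallest node first
Order: [1, 2, 3, 0, 4]


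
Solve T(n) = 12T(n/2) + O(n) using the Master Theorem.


a=12, b=2, c=1. log_2(12)=3.585 > c=1. Case 1: O(n^log_b(a)) = O(n^3.585)
Complexity: O(n^3.585)


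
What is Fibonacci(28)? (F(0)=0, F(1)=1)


F(n)=F(n-1)+F(n-2)
...F(26)=121393, F(27)=196418, F(28)=317811


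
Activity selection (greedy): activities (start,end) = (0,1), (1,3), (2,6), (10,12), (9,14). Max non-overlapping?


Greedy: pick earliest-ending, then skip overlaps.
Selected (3 activities): [(0, 1), (1, 3), (10, 12)]


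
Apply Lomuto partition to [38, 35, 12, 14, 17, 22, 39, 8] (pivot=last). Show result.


Elements <= 8 go left of pivot.
Result: [8, 35, 12, 14, 17, 22, 39, 38], pivot at index 0


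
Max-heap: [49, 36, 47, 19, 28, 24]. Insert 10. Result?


Append 10: [49, 36, 47, 19, 28, 24, 10]
Bubble up: no swaps needed
Result: [49, 36, 47, 19, 28, 24, 10]


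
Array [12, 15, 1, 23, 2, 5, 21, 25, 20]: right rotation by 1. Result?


Right rotate by 1: [20, 12, 15, 1, 23, 2, 5, 21, 25]


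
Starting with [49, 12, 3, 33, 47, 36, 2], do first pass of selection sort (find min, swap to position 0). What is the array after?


After one pass: [2, 12, 3, 33, 47, 36, 49]


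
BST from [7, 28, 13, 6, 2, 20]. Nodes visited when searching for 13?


BST root = 7
Search for 13: compare at each node
Path: [7, 28, 13]


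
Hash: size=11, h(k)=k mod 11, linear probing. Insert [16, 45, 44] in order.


Insertions: 16->slot 5; 45->slot 1; 44->slot 0
Table: [44, 45, None, None, None, 16, None, None, None, None, None]


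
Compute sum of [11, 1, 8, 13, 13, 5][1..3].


Prefix sums: [0, 11, 12, 20, 33, 46, 51]
Sum[1..3] = prefix[4] - prefix[1] = 33 - 11 = 22


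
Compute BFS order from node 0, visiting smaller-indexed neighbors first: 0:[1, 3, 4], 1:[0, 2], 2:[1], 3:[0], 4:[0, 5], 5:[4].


BFS queue: start with [0]
Visit order: [0, 1, 3, 4, 2, 5]


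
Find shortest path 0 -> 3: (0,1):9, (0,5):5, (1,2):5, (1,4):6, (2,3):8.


Dijkstra from 0:
Distances: {0: 0, 1: 9, 2: 14, 3: 22, 4: 15, 5: 5}
Shortest distance to 3 = 22, path = [0, 1, 2, 3]


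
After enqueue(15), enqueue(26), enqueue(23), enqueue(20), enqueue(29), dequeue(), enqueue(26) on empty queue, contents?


enqueue(15) -> [15]
enqueue(26) -> [15, 26]
enqueue(23) -> [15, 26, 23]
enqueue(20) -> [15, 26, 23, 20]
enqueue(29) -> [15, 26, 23, 20, 29]
dequeue() returns 15 -> [26, 23, 20, 29]
enqueue(26) -> [26, 23, 20, 29, 26]
Final queue (front to back): [26, 23, 20, 29, 26]


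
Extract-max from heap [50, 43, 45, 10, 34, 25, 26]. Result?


Max = 50
Replace root with last, heapify down
Resulting heap: [45, 43, 26, 10, 34, 25]


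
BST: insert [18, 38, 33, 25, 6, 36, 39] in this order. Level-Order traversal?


Root = 18; build tree by BST insertion.
Level-Order traversal: [18, 6, 38, 33, 39, 25, 36]


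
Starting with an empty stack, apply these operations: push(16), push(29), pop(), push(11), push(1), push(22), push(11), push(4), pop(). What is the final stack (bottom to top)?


push(16) -> [16]
push(29) -> [16, 29]
pop() returns 29 -> [16]
push(11) -> [16, 11]
push(1) -> [16, 11, 1]
push(22) -> [16, 11, 1, 22]
push(11) -> [16, 11, 1, 22, 11]
push(4) -> [16, 11, 1, 22, 11, 4]
pop() returns 4 -> [16, 11, 1, 22, 11]
Final stack (bottom to top): [16, 11, 1, 22, 11]
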